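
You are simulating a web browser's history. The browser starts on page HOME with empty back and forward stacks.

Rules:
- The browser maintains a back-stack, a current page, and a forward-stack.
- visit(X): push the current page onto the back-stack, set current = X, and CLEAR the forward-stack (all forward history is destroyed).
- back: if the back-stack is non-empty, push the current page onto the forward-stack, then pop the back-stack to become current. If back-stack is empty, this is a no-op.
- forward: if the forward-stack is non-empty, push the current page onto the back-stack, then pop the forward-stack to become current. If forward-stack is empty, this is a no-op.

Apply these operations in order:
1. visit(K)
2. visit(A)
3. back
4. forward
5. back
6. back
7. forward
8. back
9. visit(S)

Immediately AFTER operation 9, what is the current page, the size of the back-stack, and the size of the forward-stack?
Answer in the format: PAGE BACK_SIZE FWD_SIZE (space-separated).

After 1 (visit(K)): cur=K back=1 fwd=0
After 2 (visit(A)): cur=A back=2 fwd=0
After 3 (back): cur=K back=1 fwd=1
After 4 (forward): cur=A back=2 fwd=0
After 5 (back): cur=K back=1 fwd=1
After 6 (back): cur=HOME back=0 fwd=2
After 7 (forward): cur=K back=1 fwd=1
After 8 (back): cur=HOME back=0 fwd=2
After 9 (visit(S)): cur=S back=1 fwd=0

S 1 0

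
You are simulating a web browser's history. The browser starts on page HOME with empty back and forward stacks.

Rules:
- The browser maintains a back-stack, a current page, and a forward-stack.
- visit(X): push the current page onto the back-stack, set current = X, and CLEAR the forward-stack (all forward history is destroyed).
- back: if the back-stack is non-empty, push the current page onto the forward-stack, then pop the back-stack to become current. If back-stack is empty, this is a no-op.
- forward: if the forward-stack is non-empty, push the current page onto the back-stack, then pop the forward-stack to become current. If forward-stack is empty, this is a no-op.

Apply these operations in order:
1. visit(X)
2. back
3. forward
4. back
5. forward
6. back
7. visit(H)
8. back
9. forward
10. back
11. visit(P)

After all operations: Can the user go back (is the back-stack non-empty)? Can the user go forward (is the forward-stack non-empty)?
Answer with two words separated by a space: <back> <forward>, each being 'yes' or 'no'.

Answer: yes no

Derivation:
After 1 (visit(X)): cur=X back=1 fwd=0
After 2 (back): cur=HOME back=0 fwd=1
After 3 (forward): cur=X back=1 fwd=0
After 4 (back): cur=HOME back=0 fwd=1
After 5 (forward): cur=X back=1 fwd=0
After 6 (back): cur=HOME back=0 fwd=1
After 7 (visit(H)): cur=H back=1 fwd=0
After 8 (back): cur=HOME back=0 fwd=1
After 9 (forward): cur=H back=1 fwd=0
After 10 (back): cur=HOME back=0 fwd=1
After 11 (visit(P)): cur=P back=1 fwd=0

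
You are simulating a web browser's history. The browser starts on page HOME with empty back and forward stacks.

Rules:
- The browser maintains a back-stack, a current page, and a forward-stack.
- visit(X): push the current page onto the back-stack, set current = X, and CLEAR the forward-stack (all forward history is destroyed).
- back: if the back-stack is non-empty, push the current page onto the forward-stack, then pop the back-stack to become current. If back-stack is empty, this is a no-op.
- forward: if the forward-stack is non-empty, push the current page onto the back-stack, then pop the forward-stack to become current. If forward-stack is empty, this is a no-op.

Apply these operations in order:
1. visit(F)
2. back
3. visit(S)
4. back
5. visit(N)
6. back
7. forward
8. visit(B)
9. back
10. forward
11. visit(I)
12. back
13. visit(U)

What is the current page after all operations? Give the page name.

After 1 (visit(F)): cur=F back=1 fwd=0
After 2 (back): cur=HOME back=0 fwd=1
After 3 (visit(S)): cur=S back=1 fwd=0
After 4 (back): cur=HOME back=0 fwd=1
After 5 (visit(N)): cur=N back=1 fwd=0
After 6 (back): cur=HOME back=0 fwd=1
After 7 (forward): cur=N back=1 fwd=0
After 8 (visit(B)): cur=B back=2 fwd=0
After 9 (back): cur=N back=1 fwd=1
After 10 (forward): cur=B back=2 fwd=0
After 11 (visit(I)): cur=I back=3 fwd=0
After 12 (back): cur=B back=2 fwd=1
After 13 (visit(U)): cur=U back=3 fwd=0

Answer: U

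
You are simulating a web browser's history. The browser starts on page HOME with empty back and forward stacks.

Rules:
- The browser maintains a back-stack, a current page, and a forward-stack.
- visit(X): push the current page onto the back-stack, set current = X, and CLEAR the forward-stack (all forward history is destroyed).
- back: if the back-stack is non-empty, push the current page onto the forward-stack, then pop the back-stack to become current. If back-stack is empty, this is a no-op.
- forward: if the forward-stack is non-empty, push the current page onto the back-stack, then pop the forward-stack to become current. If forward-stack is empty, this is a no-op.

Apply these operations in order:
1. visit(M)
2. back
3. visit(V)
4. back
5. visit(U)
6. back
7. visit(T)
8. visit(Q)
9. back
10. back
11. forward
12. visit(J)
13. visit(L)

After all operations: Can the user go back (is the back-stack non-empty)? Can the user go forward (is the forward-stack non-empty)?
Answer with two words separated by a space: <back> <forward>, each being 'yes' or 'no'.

After 1 (visit(M)): cur=M back=1 fwd=0
After 2 (back): cur=HOME back=0 fwd=1
After 3 (visit(V)): cur=V back=1 fwd=0
After 4 (back): cur=HOME back=0 fwd=1
After 5 (visit(U)): cur=U back=1 fwd=0
After 6 (back): cur=HOME back=0 fwd=1
After 7 (visit(T)): cur=T back=1 fwd=0
After 8 (visit(Q)): cur=Q back=2 fwd=0
After 9 (back): cur=T back=1 fwd=1
After 10 (back): cur=HOME back=0 fwd=2
After 11 (forward): cur=T back=1 fwd=1
After 12 (visit(J)): cur=J back=2 fwd=0
After 13 (visit(L)): cur=L back=3 fwd=0

Answer: yes no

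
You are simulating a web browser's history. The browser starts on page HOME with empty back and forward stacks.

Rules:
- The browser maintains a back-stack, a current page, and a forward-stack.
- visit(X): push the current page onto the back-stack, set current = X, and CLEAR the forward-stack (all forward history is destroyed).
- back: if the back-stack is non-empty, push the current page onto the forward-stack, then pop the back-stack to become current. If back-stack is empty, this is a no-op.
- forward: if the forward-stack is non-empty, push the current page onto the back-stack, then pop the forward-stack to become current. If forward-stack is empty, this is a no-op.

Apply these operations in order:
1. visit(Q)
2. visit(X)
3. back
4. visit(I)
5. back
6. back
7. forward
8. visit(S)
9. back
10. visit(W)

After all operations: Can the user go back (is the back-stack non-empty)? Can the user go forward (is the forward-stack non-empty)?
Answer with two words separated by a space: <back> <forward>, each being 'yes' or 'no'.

After 1 (visit(Q)): cur=Q back=1 fwd=0
After 2 (visit(X)): cur=X back=2 fwd=0
After 3 (back): cur=Q back=1 fwd=1
After 4 (visit(I)): cur=I back=2 fwd=0
After 5 (back): cur=Q back=1 fwd=1
After 6 (back): cur=HOME back=0 fwd=2
After 7 (forward): cur=Q back=1 fwd=1
After 8 (visit(S)): cur=S back=2 fwd=0
After 9 (back): cur=Q back=1 fwd=1
After 10 (visit(W)): cur=W back=2 fwd=0

Answer: yes no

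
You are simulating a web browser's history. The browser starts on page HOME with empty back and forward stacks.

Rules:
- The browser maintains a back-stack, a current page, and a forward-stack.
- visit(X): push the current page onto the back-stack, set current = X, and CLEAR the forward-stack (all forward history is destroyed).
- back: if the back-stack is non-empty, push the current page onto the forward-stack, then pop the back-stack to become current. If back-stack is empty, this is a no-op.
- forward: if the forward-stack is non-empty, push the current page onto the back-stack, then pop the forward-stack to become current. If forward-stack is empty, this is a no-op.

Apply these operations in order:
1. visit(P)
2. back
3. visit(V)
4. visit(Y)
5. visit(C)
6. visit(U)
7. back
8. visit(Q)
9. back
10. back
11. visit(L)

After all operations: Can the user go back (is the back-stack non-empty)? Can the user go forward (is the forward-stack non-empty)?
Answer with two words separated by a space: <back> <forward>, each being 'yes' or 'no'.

Answer: yes no

Derivation:
After 1 (visit(P)): cur=P back=1 fwd=0
After 2 (back): cur=HOME back=0 fwd=1
After 3 (visit(V)): cur=V back=1 fwd=0
After 4 (visit(Y)): cur=Y back=2 fwd=0
After 5 (visit(C)): cur=C back=3 fwd=0
After 6 (visit(U)): cur=U back=4 fwd=0
After 7 (back): cur=C back=3 fwd=1
After 8 (visit(Q)): cur=Q back=4 fwd=0
After 9 (back): cur=C back=3 fwd=1
After 10 (back): cur=Y back=2 fwd=2
After 11 (visit(L)): cur=L back=3 fwd=0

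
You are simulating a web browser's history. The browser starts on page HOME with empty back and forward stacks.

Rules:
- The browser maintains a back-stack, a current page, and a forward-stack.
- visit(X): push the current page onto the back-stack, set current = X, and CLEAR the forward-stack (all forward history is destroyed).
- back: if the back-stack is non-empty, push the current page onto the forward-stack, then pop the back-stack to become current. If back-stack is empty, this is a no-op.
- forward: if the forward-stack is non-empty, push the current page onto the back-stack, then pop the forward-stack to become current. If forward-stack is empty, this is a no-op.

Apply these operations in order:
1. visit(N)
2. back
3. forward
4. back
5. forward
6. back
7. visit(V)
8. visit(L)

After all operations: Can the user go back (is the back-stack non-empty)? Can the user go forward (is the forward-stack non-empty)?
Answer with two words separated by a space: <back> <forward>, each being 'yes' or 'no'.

Answer: yes no

Derivation:
After 1 (visit(N)): cur=N back=1 fwd=0
After 2 (back): cur=HOME back=0 fwd=1
After 3 (forward): cur=N back=1 fwd=0
After 4 (back): cur=HOME back=0 fwd=1
After 5 (forward): cur=N back=1 fwd=0
After 6 (back): cur=HOME back=0 fwd=1
After 7 (visit(V)): cur=V back=1 fwd=0
After 8 (visit(L)): cur=L back=2 fwd=0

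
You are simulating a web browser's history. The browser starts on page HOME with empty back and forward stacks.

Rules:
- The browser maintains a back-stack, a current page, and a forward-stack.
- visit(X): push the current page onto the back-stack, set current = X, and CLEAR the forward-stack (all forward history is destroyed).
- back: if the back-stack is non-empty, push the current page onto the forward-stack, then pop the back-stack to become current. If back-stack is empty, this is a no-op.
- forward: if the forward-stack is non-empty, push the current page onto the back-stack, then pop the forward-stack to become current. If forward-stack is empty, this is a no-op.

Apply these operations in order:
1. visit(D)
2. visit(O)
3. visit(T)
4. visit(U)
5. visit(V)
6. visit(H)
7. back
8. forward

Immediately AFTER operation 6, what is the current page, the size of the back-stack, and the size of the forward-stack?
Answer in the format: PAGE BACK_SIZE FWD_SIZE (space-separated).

After 1 (visit(D)): cur=D back=1 fwd=0
After 2 (visit(O)): cur=O back=2 fwd=0
After 3 (visit(T)): cur=T back=3 fwd=0
After 4 (visit(U)): cur=U back=4 fwd=0
After 5 (visit(V)): cur=V back=5 fwd=0
After 6 (visit(H)): cur=H back=6 fwd=0

H 6 0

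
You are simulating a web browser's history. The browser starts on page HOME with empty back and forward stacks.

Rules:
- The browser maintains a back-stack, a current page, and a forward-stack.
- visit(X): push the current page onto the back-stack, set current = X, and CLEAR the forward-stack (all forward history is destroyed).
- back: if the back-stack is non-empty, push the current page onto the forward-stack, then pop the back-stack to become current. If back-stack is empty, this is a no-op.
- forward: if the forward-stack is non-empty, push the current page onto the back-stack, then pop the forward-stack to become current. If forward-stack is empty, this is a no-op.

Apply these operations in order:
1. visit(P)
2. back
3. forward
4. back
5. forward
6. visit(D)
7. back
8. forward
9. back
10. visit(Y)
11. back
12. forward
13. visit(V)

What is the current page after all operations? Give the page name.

Answer: V

Derivation:
After 1 (visit(P)): cur=P back=1 fwd=0
After 2 (back): cur=HOME back=0 fwd=1
After 3 (forward): cur=P back=1 fwd=0
After 4 (back): cur=HOME back=0 fwd=1
After 5 (forward): cur=P back=1 fwd=0
After 6 (visit(D)): cur=D back=2 fwd=0
After 7 (back): cur=P back=1 fwd=1
After 8 (forward): cur=D back=2 fwd=0
After 9 (back): cur=P back=1 fwd=1
After 10 (visit(Y)): cur=Y back=2 fwd=0
After 11 (back): cur=P back=1 fwd=1
After 12 (forward): cur=Y back=2 fwd=0
After 13 (visit(V)): cur=V back=3 fwd=0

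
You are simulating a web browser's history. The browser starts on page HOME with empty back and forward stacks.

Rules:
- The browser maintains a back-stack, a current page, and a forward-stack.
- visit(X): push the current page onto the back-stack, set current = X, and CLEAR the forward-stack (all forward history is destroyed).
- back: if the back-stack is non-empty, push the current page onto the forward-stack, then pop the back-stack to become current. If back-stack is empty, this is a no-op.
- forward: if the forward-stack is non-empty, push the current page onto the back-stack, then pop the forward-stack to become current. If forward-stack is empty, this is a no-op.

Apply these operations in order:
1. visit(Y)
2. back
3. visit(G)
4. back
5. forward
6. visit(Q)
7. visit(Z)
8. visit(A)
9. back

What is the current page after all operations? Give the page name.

Answer: Z

Derivation:
After 1 (visit(Y)): cur=Y back=1 fwd=0
After 2 (back): cur=HOME back=0 fwd=1
After 3 (visit(G)): cur=G back=1 fwd=0
After 4 (back): cur=HOME back=0 fwd=1
After 5 (forward): cur=G back=1 fwd=0
After 6 (visit(Q)): cur=Q back=2 fwd=0
After 7 (visit(Z)): cur=Z back=3 fwd=0
After 8 (visit(A)): cur=A back=4 fwd=0
After 9 (back): cur=Z back=3 fwd=1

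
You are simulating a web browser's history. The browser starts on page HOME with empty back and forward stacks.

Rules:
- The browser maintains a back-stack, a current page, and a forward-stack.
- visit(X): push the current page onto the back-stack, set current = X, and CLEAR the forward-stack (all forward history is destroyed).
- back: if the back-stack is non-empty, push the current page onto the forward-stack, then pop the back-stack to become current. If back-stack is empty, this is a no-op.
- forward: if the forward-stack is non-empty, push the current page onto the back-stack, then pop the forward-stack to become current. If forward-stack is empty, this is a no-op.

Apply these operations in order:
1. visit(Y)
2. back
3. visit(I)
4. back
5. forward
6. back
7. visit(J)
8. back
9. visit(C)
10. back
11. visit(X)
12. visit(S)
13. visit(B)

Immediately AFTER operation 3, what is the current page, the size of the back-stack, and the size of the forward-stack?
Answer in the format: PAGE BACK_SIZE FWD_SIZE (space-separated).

After 1 (visit(Y)): cur=Y back=1 fwd=0
After 2 (back): cur=HOME back=0 fwd=1
After 3 (visit(I)): cur=I back=1 fwd=0

I 1 0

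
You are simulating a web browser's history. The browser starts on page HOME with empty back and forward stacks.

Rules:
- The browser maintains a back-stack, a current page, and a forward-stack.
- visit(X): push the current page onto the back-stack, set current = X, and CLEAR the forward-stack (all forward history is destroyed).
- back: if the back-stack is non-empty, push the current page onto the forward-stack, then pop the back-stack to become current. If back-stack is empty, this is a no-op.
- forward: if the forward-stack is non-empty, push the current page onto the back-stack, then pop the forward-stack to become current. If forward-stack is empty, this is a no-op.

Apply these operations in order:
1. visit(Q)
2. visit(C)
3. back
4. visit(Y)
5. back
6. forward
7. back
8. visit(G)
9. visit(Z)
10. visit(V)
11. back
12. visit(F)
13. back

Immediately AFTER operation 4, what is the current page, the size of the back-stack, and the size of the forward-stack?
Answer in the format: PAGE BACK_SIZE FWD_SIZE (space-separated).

After 1 (visit(Q)): cur=Q back=1 fwd=0
After 2 (visit(C)): cur=C back=2 fwd=0
After 3 (back): cur=Q back=1 fwd=1
After 4 (visit(Y)): cur=Y back=2 fwd=0

Y 2 0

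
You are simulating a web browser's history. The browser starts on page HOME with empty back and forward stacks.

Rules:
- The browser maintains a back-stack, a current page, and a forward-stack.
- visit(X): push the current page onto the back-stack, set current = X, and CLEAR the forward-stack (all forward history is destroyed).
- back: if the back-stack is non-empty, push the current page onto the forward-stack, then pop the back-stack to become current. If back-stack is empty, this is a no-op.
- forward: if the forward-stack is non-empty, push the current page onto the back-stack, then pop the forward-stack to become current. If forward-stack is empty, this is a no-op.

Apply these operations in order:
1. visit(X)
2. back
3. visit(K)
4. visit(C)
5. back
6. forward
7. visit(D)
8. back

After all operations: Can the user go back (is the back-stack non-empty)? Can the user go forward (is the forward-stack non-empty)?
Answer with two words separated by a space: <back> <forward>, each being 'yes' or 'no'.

After 1 (visit(X)): cur=X back=1 fwd=0
After 2 (back): cur=HOME back=0 fwd=1
After 3 (visit(K)): cur=K back=1 fwd=0
After 4 (visit(C)): cur=C back=2 fwd=0
After 5 (back): cur=K back=1 fwd=1
After 6 (forward): cur=C back=2 fwd=0
After 7 (visit(D)): cur=D back=3 fwd=0
After 8 (back): cur=C back=2 fwd=1

Answer: yes yes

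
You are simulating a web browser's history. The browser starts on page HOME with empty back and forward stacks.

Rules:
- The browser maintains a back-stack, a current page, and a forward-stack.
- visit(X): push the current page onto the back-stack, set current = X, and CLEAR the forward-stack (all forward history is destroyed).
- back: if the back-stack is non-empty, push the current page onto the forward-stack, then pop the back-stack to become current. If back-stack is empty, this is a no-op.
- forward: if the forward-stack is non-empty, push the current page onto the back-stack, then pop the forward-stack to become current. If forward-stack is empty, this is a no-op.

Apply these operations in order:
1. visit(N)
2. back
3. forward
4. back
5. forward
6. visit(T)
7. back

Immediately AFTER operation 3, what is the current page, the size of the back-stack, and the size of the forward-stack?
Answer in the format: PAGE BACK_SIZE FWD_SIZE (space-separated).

After 1 (visit(N)): cur=N back=1 fwd=0
After 2 (back): cur=HOME back=0 fwd=1
After 3 (forward): cur=N back=1 fwd=0

N 1 0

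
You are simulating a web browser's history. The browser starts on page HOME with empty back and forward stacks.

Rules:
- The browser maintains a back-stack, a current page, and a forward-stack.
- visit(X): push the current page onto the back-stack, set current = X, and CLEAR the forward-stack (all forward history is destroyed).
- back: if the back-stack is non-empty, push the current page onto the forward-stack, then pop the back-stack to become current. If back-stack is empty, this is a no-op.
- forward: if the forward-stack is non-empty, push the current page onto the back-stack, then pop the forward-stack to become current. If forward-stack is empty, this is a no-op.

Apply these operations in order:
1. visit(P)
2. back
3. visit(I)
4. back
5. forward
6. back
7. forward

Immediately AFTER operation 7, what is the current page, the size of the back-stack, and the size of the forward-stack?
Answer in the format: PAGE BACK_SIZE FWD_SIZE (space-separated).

After 1 (visit(P)): cur=P back=1 fwd=0
After 2 (back): cur=HOME back=0 fwd=1
After 3 (visit(I)): cur=I back=1 fwd=0
After 4 (back): cur=HOME back=0 fwd=1
After 5 (forward): cur=I back=1 fwd=0
After 6 (back): cur=HOME back=0 fwd=1
After 7 (forward): cur=I back=1 fwd=0

I 1 0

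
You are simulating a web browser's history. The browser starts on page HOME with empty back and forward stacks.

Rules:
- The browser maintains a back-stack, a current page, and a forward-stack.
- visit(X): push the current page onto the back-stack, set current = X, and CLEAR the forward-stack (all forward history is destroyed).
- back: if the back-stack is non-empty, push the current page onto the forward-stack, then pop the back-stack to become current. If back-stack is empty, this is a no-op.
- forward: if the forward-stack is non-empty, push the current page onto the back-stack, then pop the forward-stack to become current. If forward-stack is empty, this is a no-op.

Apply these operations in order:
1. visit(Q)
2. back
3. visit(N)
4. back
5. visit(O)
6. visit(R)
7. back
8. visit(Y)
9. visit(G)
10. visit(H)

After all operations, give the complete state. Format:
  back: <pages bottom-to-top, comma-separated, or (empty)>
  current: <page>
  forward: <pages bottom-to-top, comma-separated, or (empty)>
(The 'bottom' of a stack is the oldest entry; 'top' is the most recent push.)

After 1 (visit(Q)): cur=Q back=1 fwd=0
After 2 (back): cur=HOME back=0 fwd=1
After 3 (visit(N)): cur=N back=1 fwd=0
After 4 (back): cur=HOME back=0 fwd=1
After 5 (visit(O)): cur=O back=1 fwd=0
After 6 (visit(R)): cur=R back=2 fwd=0
After 7 (back): cur=O back=1 fwd=1
After 8 (visit(Y)): cur=Y back=2 fwd=0
After 9 (visit(G)): cur=G back=3 fwd=0
After 10 (visit(H)): cur=H back=4 fwd=0

Answer: back: HOME,O,Y,G
current: H
forward: (empty)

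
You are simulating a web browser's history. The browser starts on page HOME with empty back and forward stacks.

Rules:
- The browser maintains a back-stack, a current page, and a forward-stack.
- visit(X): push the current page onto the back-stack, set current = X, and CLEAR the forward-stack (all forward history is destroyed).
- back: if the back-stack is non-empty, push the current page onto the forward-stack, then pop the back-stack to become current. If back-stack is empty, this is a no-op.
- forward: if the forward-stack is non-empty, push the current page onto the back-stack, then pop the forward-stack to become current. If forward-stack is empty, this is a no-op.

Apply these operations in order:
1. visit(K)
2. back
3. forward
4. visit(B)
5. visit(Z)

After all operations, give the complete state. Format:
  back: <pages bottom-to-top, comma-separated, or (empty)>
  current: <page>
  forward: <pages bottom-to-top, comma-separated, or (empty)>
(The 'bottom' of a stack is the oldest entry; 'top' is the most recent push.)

After 1 (visit(K)): cur=K back=1 fwd=0
After 2 (back): cur=HOME back=0 fwd=1
After 3 (forward): cur=K back=1 fwd=0
After 4 (visit(B)): cur=B back=2 fwd=0
After 5 (visit(Z)): cur=Z back=3 fwd=0

Answer: back: HOME,K,B
current: Z
forward: (empty)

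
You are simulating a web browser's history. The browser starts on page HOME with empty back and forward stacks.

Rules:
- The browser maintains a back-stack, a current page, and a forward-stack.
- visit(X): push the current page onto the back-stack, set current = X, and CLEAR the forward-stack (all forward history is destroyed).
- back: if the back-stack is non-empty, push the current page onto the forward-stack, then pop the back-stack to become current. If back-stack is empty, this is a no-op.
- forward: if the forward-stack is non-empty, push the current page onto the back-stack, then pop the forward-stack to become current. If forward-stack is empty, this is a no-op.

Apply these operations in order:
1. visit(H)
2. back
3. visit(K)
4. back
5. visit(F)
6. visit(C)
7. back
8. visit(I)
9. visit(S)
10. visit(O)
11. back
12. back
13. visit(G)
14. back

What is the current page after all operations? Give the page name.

Answer: I

Derivation:
After 1 (visit(H)): cur=H back=1 fwd=0
After 2 (back): cur=HOME back=0 fwd=1
After 3 (visit(K)): cur=K back=1 fwd=0
After 4 (back): cur=HOME back=0 fwd=1
After 5 (visit(F)): cur=F back=1 fwd=0
After 6 (visit(C)): cur=C back=2 fwd=0
After 7 (back): cur=F back=1 fwd=1
After 8 (visit(I)): cur=I back=2 fwd=0
After 9 (visit(S)): cur=S back=3 fwd=0
After 10 (visit(O)): cur=O back=4 fwd=0
After 11 (back): cur=S back=3 fwd=1
After 12 (back): cur=I back=2 fwd=2
After 13 (visit(G)): cur=G back=3 fwd=0
After 14 (back): cur=I back=2 fwd=1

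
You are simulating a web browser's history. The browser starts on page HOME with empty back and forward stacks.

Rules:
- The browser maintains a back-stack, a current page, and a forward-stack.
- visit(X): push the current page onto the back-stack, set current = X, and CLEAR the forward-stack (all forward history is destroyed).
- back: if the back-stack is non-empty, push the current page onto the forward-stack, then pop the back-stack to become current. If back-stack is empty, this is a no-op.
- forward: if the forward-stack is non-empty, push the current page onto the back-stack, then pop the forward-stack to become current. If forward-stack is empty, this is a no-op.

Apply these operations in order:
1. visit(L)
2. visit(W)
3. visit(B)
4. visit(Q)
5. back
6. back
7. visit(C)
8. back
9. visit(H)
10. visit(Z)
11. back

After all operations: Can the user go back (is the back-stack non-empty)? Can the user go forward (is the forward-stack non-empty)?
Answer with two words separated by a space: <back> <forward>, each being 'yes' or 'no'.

After 1 (visit(L)): cur=L back=1 fwd=0
After 2 (visit(W)): cur=W back=2 fwd=0
After 3 (visit(B)): cur=B back=3 fwd=0
After 4 (visit(Q)): cur=Q back=4 fwd=0
After 5 (back): cur=B back=3 fwd=1
After 6 (back): cur=W back=2 fwd=2
After 7 (visit(C)): cur=C back=3 fwd=0
After 8 (back): cur=W back=2 fwd=1
After 9 (visit(H)): cur=H back=3 fwd=0
After 10 (visit(Z)): cur=Z back=4 fwd=0
After 11 (back): cur=H back=3 fwd=1

Answer: yes yes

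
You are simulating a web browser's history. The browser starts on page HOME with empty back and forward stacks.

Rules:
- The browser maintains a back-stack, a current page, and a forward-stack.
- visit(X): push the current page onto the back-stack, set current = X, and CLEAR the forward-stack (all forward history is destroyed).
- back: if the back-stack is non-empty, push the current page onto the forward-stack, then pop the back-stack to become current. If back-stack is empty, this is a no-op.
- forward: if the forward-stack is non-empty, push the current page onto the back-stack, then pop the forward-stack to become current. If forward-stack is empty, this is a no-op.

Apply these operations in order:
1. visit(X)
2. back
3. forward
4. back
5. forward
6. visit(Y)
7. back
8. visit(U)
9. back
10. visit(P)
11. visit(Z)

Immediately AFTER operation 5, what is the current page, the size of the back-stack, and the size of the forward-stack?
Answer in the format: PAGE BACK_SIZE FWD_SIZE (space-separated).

After 1 (visit(X)): cur=X back=1 fwd=0
After 2 (back): cur=HOME back=0 fwd=1
After 3 (forward): cur=X back=1 fwd=0
After 4 (back): cur=HOME back=0 fwd=1
After 5 (forward): cur=X back=1 fwd=0

X 1 0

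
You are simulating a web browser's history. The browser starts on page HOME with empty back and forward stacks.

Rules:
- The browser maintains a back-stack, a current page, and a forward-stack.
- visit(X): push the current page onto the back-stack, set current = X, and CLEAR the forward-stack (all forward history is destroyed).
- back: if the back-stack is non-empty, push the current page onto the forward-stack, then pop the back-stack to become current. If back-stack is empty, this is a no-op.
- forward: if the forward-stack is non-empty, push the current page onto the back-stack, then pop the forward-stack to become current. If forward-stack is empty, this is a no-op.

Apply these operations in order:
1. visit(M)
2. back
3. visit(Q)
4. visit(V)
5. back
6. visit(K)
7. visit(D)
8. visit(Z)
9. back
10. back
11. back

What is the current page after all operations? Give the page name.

Answer: Q

Derivation:
After 1 (visit(M)): cur=M back=1 fwd=0
After 2 (back): cur=HOME back=0 fwd=1
After 3 (visit(Q)): cur=Q back=1 fwd=0
After 4 (visit(V)): cur=V back=2 fwd=0
After 5 (back): cur=Q back=1 fwd=1
After 6 (visit(K)): cur=K back=2 fwd=0
After 7 (visit(D)): cur=D back=3 fwd=0
After 8 (visit(Z)): cur=Z back=4 fwd=0
After 9 (back): cur=D back=3 fwd=1
After 10 (back): cur=K back=2 fwd=2
After 11 (back): cur=Q back=1 fwd=3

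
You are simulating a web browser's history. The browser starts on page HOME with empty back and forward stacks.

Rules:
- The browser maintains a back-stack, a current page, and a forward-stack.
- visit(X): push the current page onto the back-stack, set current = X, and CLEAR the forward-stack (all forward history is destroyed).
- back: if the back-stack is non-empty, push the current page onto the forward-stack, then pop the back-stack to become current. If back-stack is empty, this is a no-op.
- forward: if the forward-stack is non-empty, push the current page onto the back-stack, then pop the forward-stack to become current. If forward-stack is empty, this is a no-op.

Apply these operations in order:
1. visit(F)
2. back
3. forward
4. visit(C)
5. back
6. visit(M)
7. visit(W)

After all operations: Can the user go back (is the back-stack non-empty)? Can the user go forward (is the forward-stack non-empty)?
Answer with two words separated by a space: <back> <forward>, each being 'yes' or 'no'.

Answer: yes no

Derivation:
After 1 (visit(F)): cur=F back=1 fwd=0
After 2 (back): cur=HOME back=0 fwd=1
After 3 (forward): cur=F back=1 fwd=0
After 4 (visit(C)): cur=C back=2 fwd=0
After 5 (back): cur=F back=1 fwd=1
After 6 (visit(M)): cur=M back=2 fwd=0
After 7 (visit(W)): cur=W back=3 fwd=0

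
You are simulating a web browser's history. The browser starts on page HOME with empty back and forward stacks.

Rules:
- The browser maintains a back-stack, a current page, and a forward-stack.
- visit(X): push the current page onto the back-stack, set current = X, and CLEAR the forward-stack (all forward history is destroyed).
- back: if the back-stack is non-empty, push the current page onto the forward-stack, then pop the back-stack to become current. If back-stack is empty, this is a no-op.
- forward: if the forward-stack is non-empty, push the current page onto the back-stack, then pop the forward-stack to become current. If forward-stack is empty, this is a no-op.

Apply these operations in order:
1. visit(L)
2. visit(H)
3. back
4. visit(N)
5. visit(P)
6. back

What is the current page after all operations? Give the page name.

After 1 (visit(L)): cur=L back=1 fwd=0
After 2 (visit(H)): cur=H back=2 fwd=0
After 3 (back): cur=L back=1 fwd=1
After 4 (visit(N)): cur=N back=2 fwd=0
After 5 (visit(P)): cur=P back=3 fwd=0
After 6 (back): cur=N back=2 fwd=1

Answer: N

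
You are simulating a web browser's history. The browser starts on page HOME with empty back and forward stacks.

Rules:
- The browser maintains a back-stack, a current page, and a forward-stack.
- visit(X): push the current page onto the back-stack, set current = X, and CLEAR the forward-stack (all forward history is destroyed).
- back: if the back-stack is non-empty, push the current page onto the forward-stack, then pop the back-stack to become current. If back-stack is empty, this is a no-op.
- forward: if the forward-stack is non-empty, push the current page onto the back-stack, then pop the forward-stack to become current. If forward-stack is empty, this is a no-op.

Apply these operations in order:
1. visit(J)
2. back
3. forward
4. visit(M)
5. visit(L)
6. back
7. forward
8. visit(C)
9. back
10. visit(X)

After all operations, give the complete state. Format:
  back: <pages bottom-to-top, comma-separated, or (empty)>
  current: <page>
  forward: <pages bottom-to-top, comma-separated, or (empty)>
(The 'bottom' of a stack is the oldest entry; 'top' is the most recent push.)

Answer: back: HOME,J,M,L
current: X
forward: (empty)

Derivation:
After 1 (visit(J)): cur=J back=1 fwd=0
After 2 (back): cur=HOME back=0 fwd=1
After 3 (forward): cur=J back=1 fwd=0
After 4 (visit(M)): cur=M back=2 fwd=0
After 5 (visit(L)): cur=L back=3 fwd=0
After 6 (back): cur=M back=2 fwd=1
After 7 (forward): cur=L back=3 fwd=0
After 8 (visit(C)): cur=C back=4 fwd=0
After 9 (back): cur=L back=3 fwd=1
After 10 (visit(X)): cur=X back=4 fwd=0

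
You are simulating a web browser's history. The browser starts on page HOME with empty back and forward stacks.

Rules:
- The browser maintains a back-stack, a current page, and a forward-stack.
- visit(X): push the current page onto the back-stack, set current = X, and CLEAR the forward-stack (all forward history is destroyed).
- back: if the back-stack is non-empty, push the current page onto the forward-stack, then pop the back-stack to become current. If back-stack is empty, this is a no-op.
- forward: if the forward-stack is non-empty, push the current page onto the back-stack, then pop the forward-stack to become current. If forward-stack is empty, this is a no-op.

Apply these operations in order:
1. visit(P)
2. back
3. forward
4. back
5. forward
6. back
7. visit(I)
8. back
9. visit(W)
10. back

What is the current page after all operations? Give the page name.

After 1 (visit(P)): cur=P back=1 fwd=0
After 2 (back): cur=HOME back=0 fwd=1
After 3 (forward): cur=P back=1 fwd=0
After 4 (back): cur=HOME back=0 fwd=1
After 5 (forward): cur=P back=1 fwd=0
After 6 (back): cur=HOME back=0 fwd=1
After 7 (visit(I)): cur=I back=1 fwd=0
After 8 (back): cur=HOME back=0 fwd=1
After 9 (visit(W)): cur=W back=1 fwd=0
After 10 (back): cur=HOME back=0 fwd=1

Answer: HOME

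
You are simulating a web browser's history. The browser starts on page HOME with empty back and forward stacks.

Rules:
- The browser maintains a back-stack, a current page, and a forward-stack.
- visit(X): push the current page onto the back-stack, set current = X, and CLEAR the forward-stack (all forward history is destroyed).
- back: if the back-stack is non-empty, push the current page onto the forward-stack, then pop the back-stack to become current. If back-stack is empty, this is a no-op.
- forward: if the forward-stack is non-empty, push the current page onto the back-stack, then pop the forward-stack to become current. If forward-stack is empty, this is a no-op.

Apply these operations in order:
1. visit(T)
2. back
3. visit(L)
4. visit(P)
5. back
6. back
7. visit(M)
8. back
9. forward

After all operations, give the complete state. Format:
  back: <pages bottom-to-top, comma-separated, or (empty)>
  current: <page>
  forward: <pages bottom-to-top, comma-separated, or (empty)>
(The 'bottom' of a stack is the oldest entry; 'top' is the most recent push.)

After 1 (visit(T)): cur=T back=1 fwd=0
After 2 (back): cur=HOME back=0 fwd=1
After 3 (visit(L)): cur=L back=1 fwd=0
After 4 (visit(P)): cur=P back=2 fwd=0
After 5 (back): cur=L back=1 fwd=1
After 6 (back): cur=HOME back=0 fwd=2
After 7 (visit(M)): cur=M back=1 fwd=0
After 8 (back): cur=HOME back=0 fwd=1
After 9 (forward): cur=M back=1 fwd=0

Answer: back: HOME
current: M
forward: (empty)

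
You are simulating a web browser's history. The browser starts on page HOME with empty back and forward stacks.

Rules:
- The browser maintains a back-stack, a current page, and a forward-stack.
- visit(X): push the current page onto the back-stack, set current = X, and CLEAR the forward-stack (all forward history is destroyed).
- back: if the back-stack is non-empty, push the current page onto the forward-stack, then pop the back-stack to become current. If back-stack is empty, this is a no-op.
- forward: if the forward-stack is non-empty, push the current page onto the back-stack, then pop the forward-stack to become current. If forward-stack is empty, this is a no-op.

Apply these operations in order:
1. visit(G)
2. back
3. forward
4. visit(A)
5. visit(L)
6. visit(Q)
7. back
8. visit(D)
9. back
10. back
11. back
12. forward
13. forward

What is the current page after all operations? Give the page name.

After 1 (visit(G)): cur=G back=1 fwd=0
After 2 (back): cur=HOME back=0 fwd=1
After 3 (forward): cur=G back=1 fwd=0
After 4 (visit(A)): cur=A back=2 fwd=0
After 5 (visit(L)): cur=L back=3 fwd=0
After 6 (visit(Q)): cur=Q back=4 fwd=0
After 7 (back): cur=L back=3 fwd=1
After 8 (visit(D)): cur=D back=4 fwd=0
After 9 (back): cur=L back=3 fwd=1
After 10 (back): cur=A back=2 fwd=2
After 11 (back): cur=G back=1 fwd=3
After 12 (forward): cur=A back=2 fwd=2
After 13 (forward): cur=L back=3 fwd=1

Answer: L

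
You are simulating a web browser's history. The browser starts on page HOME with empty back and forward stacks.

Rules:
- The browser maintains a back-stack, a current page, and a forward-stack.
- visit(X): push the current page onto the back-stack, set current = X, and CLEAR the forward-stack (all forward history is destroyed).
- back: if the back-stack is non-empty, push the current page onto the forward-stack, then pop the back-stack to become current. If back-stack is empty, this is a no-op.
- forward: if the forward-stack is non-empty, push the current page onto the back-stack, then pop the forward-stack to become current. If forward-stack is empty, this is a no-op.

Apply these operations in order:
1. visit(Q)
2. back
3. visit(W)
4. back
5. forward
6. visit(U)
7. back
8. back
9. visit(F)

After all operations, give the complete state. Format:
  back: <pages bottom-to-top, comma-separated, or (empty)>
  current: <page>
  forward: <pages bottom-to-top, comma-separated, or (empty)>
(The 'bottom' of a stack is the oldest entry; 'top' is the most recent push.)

After 1 (visit(Q)): cur=Q back=1 fwd=0
After 2 (back): cur=HOME back=0 fwd=1
After 3 (visit(W)): cur=W back=1 fwd=0
After 4 (back): cur=HOME back=0 fwd=1
After 5 (forward): cur=W back=1 fwd=0
After 6 (visit(U)): cur=U back=2 fwd=0
After 7 (back): cur=W back=1 fwd=1
After 8 (back): cur=HOME back=0 fwd=2
After 9 (visit(F)): cur=F back=1 fwd=0

Answer: back: HOME
current: F
forward: (empty)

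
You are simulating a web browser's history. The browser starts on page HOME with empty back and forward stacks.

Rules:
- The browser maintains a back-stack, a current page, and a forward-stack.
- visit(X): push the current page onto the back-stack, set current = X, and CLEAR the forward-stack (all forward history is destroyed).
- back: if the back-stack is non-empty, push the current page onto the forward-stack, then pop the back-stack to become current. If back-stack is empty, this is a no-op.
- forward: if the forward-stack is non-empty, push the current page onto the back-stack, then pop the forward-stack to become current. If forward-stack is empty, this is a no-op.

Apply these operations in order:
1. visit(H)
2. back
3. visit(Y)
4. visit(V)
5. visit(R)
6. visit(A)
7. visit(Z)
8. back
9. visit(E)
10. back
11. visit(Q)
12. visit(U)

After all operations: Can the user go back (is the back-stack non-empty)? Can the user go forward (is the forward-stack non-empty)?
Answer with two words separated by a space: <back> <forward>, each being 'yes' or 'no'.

Answer: yes no

Derivation:
After 1 (visit(H)): cur=H back=1 fwd=0
After 2 (back): cur=HOME back=0 fwd=1
After 3 (visit(Y)): cur=Y back=1 fwd=0
After 4 (visit(V)): cur=V back=2 fwd=0
After 5 (visit(R)): cur=R back=3 fwd=0
After 6 (visit(A)): cur=A back=4 fwd=0
After 7 (visit(Z)): cur=Z back=5 fwd=0
After 8 (back): cur=A back=4 fwd=1
After 9 (visit(E)): cur=E back=5 fwd=0
After 10 (back): cur=A back=4 fwd=1
After 11 (visit(Q)): cur=Q back=5 fwd=0
After 12 (visit(U)): cur=U back=6 fwd=0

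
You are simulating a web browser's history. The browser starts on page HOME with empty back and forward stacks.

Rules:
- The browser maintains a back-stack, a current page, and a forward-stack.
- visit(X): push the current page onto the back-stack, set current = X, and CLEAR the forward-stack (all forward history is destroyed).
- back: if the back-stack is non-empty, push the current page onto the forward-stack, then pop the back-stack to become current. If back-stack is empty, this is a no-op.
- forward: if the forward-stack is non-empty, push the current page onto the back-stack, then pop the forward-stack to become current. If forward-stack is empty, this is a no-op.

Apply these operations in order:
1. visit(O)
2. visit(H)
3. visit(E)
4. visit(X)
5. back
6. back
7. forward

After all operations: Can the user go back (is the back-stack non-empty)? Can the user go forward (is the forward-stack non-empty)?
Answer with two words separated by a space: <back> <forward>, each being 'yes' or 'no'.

After 1 (visit(O)): cur=O back=1 fwd=0
After 2 (visit(H)): cur=H back=2 fwd=0
After 3 (visit(E)): cur=E back=3 fwd=0
After 4 (visit(X)): cur=X back=4 fwd=0
After 5 (back): cur=E back=3 fwd=1
After 6 (back): cur=H back=2 fwd=2
After 7 (forward): cur=E back=3 fwd=1

Answer: yes yes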